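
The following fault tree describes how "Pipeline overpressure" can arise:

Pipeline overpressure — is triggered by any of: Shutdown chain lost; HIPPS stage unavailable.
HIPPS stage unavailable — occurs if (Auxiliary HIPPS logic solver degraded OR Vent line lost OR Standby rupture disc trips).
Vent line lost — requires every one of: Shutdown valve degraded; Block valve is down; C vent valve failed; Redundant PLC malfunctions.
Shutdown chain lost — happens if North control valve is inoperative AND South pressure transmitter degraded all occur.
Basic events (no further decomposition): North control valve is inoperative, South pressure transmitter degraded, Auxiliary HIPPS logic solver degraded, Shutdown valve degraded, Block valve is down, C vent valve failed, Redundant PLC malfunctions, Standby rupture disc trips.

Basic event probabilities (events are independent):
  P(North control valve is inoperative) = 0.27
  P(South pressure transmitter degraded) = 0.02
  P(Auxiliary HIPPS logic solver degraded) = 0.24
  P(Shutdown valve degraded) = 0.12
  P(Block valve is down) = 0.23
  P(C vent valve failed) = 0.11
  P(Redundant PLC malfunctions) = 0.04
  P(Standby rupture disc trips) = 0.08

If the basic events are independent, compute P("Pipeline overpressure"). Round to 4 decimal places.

P(Shutdown chain lost) [AND] = 0.27 × 0.02 = 0.005400
P(Vent line lost) [AND] = 0.12 × 0.23 × 0.11 × 0.04 = 0.000121
P(HIPPS stage unavailable) [OR] = 1 − (1−0.24) × (1−0.000121) × (1−0.08) = 0.300885
P(Pipeline overpressure) [OR] = 1 − (1−0.005400) × (1−0.300885) = 0.304660
Rounded to 4 decimal places: P(Pipeline overpressure) ≈ 0.3047.

0.3047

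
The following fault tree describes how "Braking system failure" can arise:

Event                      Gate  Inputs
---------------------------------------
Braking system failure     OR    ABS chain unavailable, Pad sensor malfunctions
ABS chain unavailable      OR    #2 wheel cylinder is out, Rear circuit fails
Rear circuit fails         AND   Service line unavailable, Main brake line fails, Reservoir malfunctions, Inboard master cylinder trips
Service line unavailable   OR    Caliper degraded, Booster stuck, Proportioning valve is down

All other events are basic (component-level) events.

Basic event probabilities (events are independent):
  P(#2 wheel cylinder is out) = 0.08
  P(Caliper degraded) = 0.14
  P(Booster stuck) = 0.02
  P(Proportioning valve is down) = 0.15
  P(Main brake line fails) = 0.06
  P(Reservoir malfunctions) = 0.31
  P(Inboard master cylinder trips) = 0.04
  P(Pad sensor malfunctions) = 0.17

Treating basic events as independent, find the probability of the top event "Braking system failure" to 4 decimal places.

0.2366

P(Service line unavailable) [OR] = 1 − (1−0.14) × (1−0.02) × (1−0.15) = 0.283620
P(Rear circuit fails) [AND] = 0.283620 × 0.06 × 0.31 × 0.04 = 0.000211
P(ABS chain unavailable) [OR] = 1 − (1−0.08) × (1−0.000211) = 0.080194
P(Braking system failure) [OR] = 1 − (1−0.080194) × (1−0.17) = 0.236561
Rounded to 4 decimal places: P(Braking system failure) ≈ 0.2366.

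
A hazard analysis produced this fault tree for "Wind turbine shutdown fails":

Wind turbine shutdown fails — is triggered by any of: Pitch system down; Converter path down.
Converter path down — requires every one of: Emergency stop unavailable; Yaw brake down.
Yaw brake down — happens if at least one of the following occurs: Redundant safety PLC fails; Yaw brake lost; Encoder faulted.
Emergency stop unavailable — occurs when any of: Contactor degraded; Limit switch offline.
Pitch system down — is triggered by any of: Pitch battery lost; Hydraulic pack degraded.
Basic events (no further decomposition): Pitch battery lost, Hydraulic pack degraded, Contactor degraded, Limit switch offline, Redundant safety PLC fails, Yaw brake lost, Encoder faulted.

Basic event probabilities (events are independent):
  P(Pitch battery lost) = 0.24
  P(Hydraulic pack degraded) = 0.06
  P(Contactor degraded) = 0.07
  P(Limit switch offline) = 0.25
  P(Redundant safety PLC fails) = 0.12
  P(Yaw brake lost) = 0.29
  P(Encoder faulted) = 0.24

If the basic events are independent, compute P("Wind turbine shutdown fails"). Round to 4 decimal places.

0.3991

P(Pitch system down) [OR] = 1 − (1−0.24) × (1−0.06) = 0.285600
P(Emergency stop unavailable) [OR] = 1 − (1−0.07) × (1−0.25) = 0.302500
P(Yaw brake down) [OR] = 1 − (1−0.12) × (1−0.29) × (1−0.24) = 0.525152
P(Converter path down) [AND] = 0.302500 × 0.525152 = 0.158858
P(Wind turbine shutdown fails) [OR] = 1 − (1−0.285600) × (1−0.158858) = 0.399088
Rounded to 4 decimal places: P(Wind turbine shutdown fails) ≈ 0.3991.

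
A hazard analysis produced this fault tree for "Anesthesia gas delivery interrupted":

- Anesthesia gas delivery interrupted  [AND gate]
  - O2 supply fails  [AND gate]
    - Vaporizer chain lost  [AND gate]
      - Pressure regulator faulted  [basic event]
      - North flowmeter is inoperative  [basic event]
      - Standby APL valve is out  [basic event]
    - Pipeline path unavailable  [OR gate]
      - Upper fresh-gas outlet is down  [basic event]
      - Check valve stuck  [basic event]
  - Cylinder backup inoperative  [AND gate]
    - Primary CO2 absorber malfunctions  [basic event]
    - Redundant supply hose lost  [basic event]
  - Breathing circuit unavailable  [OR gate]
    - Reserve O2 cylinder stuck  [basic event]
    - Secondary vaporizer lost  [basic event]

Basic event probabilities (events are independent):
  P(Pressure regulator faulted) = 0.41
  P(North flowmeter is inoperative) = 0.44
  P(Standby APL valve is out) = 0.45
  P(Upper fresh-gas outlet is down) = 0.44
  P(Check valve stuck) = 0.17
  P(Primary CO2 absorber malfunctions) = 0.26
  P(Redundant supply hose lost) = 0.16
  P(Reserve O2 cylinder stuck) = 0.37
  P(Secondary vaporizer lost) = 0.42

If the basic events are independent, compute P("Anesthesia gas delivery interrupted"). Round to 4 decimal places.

0.0011

P(Vaporizer chain lost) [AND] = 0.41 × 0.44 × 0.45 = 0.081180
P(Pipeline path unavailable) [OR] = 1 − (1−0.44) × (1−0.17) = 0.535200
P(O2 supply fails) [AND] = 0.081180 × 0.535200 = 0.043448
P(Cylinder backup inoperative) [AND] = 0.26 × 0.16 = 0.041600
P(Breathing circuit unavailable) [OR] = 1 − (1−0.37) × (1−0.42) = 0.634600
P(Anesthesia gas delivery interrupted) [AND] = 0.043448 × 0.041600 × 0.634600 = 0.001147
Rounded to 4 decimal places: P(Anesthesia gas delivery interrupted) ≈ 0.0011.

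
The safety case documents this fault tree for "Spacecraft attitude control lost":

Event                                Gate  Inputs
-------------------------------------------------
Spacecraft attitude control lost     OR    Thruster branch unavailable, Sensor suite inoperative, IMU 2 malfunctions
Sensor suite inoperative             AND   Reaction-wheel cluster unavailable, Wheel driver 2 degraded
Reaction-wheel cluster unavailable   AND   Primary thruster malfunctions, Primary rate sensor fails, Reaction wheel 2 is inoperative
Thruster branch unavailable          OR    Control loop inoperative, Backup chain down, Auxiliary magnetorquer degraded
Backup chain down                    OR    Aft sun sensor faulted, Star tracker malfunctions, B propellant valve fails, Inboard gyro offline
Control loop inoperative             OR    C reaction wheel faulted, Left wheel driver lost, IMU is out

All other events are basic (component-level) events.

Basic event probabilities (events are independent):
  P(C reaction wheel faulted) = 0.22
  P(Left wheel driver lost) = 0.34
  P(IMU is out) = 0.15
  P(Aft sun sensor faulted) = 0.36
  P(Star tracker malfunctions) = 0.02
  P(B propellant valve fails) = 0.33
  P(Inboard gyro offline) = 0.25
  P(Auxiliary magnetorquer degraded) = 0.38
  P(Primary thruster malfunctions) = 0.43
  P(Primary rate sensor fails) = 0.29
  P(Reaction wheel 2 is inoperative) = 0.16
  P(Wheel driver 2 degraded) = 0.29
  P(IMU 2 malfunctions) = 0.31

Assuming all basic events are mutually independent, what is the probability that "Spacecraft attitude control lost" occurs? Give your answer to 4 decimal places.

P(Control loop inoperative) [OR] = 1 − (1−0.22) × (1−0.34) × (1−0.15) = 0.562420
P(Backup chain down) [OR] = 1 − (1−0.36) × (1−0.02) × (1−0.33) × (1−0.25) = 0.684832
P(Thruster branch unavailable) [OR] = 1 − (1−0.562420) × (1−0.684832) × (1−0.38) = 0.914495
P(Reaction-wheel cluster unavailable) [AND] = 0.43 × 0.29 × 0.16 = 0.019952
P(Sensor suite inoperative) [AND] = 0.019952 × 0.29 = 0.005786
P(Spacecraft attitude control lost) [OR] = 1 − (1−0.914495) × (1−0.005786) × (1−0.31) = 0.941343
Rounded to 4 decimal places: P(Spacecraft attitude control lost) ≈ 0.9413.

0.9413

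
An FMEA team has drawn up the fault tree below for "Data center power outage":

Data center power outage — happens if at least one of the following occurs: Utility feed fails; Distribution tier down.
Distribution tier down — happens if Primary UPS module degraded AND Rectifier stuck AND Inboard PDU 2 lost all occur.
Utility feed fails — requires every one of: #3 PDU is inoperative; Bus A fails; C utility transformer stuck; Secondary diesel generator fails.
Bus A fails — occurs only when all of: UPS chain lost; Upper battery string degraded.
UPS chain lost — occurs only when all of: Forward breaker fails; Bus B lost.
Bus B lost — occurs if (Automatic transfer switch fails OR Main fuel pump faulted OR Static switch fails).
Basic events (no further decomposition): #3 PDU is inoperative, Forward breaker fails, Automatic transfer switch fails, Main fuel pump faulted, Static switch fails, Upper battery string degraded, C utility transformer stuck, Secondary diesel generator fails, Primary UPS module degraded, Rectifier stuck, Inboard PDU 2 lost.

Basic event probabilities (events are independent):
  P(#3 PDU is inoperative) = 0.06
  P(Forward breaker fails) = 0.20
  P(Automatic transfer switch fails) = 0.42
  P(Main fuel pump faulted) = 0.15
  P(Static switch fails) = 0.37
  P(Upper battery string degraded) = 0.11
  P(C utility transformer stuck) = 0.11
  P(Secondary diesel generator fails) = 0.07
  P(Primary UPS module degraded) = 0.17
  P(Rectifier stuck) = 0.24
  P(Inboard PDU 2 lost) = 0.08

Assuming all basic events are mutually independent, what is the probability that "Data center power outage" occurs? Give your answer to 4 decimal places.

P(Bus B lost) [OR] = 1 − (1−0.42) × (1−0.15) × (1−0.37) = 0.689410
P(UPS chain lost) [AND] = 0.20 × 0.689410 = 0.137882
P(Bus A fails) [AND] = 0.137882 × 0.11 = 0.015167
P(Utility feed fails) [AND] = 0.06 × 0.015167 × 0.11 × 0.07 = 0.000007
P(Distribution tier down) [AND] = 0.17 × 0.24 × 0.08 = 0.003264
P(Data center power outage) [OR] = 1 − (1−0.000007) × (1−0.003264) = 0.003271
Rounded to 4 decimal places: P(Data center power outage) ≈ 0.0033.

0.0033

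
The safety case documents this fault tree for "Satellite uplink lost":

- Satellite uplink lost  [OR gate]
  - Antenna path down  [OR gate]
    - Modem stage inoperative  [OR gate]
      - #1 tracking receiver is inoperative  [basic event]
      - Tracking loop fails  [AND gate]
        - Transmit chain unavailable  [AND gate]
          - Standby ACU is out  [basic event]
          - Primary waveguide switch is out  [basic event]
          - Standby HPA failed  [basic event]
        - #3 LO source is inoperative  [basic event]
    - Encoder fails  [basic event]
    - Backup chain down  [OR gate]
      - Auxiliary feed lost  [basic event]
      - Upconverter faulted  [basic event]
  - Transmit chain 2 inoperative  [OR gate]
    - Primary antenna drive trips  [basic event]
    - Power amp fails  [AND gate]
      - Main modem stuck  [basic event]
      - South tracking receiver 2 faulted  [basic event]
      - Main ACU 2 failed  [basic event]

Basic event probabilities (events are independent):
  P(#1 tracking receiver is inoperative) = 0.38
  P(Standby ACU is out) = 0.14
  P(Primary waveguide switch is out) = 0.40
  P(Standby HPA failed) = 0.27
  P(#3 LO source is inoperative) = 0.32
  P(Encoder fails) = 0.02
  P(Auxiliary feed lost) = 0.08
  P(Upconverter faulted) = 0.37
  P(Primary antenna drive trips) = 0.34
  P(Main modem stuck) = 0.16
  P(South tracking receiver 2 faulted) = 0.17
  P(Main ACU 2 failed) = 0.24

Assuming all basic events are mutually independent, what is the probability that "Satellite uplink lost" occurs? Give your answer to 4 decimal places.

0.7702

P(Transmit chain unavailable) [AND] = 0.14 × 0.40 × 0.27 = 0.015120
P(Tracking loop fails) [AND] = 0.015120 × 0.32 = 0.004838
P(Modem stage inoperative) [OR] = 1 − (1−0.38) × (1−0.004838) = 0.383000
P(Backup chain down) [OR] = 1 − (1−0.08) × (1−0.37) = 0.420400
P(Antenna path down) [OR] = 1 − (1−0.383000) × (1−0.02) × (1−0.420400) = 0.649539
P(Power amp fails) [AND] = 0.16 × 0.17 × 0.24 = 0.006528
P(Transmit chain 2 inoperative) [OR] = 1 − (1−0.34) × (1−0.006528) = 0.344308
P(Satellite uplink lost) [OR] = 1 − (1−0.649539) × (1−0.344308) = 0.770206
Rounded to 4 decimal places: P(Satellite uplink lost) ≈ 0.7702.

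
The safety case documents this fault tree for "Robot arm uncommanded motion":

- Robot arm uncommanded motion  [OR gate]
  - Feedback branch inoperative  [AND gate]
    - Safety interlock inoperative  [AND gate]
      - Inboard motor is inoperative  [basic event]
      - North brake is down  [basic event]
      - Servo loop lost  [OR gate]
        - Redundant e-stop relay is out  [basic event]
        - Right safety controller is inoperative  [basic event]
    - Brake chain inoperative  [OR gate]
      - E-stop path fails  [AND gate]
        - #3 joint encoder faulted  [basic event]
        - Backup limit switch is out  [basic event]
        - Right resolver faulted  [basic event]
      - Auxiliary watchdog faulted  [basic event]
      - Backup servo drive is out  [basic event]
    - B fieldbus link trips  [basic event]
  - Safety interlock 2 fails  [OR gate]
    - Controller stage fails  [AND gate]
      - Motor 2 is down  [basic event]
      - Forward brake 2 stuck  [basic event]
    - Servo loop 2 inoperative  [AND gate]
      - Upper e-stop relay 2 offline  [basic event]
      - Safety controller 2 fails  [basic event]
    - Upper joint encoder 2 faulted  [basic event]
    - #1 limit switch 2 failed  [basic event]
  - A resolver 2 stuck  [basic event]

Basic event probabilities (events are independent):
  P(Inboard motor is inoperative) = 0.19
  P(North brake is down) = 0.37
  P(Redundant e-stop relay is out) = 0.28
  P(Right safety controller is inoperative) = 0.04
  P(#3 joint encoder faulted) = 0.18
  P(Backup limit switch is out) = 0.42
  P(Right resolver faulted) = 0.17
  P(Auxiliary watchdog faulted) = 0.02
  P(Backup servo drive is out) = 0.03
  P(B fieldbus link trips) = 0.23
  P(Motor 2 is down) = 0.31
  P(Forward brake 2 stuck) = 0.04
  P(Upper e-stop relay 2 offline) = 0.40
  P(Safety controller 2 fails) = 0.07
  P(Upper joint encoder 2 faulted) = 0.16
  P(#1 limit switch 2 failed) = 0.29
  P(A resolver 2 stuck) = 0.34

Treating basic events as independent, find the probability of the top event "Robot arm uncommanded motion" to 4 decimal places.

0.6223

P(Servo loop lost) [OR] = 1 − (1−0.28) × (1−0.04) = 0.308800
P(Safety interlock inoperative) [AND] = 0.19 × 0.37 × 0.308800 = 0.021709
P(E-stop path fails) [AND] = 0.18 × 0.42 × 0.17 = 0.012852
P(Brake chain inoperative) [OR] = 1 − (1−0.012852) × (1−0.02) × (1−0.03) = 0.061617
P(Feedback branch inoperative) [AND] = 0.021709 × 0.061617 × 0.23 = 0.000308
P(Controller stage fails) [AND] = 0.31 × 0.04 = 0.012400
P(Servo loop 2 inoperative) [AND] = 0.40 × 0.07 = 0.028000
P(Safety interlock 2 fails) [OR] = 1 − (1−0.012400) × (1−0.028000) × (1−0.16) × (1−0.29) = 0.427487
P(Robot arm uncommanded motion) [OR] = 1 − (1−0.000308) × (1−0.427487) × (1−0.34) = 0.622258
Rounded to 4 decimal places: P(Robot arm uncommanded motion) ≈ 0.6223.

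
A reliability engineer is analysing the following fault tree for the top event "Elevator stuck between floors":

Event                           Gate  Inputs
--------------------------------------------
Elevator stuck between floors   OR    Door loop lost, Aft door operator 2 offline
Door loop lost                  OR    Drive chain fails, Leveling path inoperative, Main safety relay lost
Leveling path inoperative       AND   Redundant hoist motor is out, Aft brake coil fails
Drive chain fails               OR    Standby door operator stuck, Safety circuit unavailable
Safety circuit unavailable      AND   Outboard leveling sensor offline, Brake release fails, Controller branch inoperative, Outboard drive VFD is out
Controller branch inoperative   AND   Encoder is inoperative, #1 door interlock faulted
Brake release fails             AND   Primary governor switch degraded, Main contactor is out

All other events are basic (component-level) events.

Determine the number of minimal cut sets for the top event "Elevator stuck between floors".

Brake release fails [AND]: one cut set from each child combined → 1 × 1 = 1 cut set(s).
Controller branch inoperative [AND]: one cut set from each child combined → 1 × 1 = 1 cut set(s).
Safety circuit unavailable [AND]: one cut set from each child combined → 1 × 1 × 1 × 1 = 1 cut set(s).
Drive chain fails [OR]: union of children's cut sets → 2 cut set(s).
Leveling path inoperative [AND]: one cut set from each child combined → 1 × 1 = 1 cut set(s).
Door loop lost [OR]: union of children's cut sets → 4 cut set(s).
Elevator stuck between floors [OR]: union of children's cut sets → 5 cut set(s).
Minimal cut sets: {Standby door operator stuck}; {#1 door interlock faulted, Encoder is inoperative, Main contactor is out, Outboard drive VFD is out, Outboard leveling sensor offline, Primary governor switch degraded}; {Aft brake coil fails, Redundant hoist motor is out}; {Main safety relay lost}; {Aft door operator 2 offline}.

5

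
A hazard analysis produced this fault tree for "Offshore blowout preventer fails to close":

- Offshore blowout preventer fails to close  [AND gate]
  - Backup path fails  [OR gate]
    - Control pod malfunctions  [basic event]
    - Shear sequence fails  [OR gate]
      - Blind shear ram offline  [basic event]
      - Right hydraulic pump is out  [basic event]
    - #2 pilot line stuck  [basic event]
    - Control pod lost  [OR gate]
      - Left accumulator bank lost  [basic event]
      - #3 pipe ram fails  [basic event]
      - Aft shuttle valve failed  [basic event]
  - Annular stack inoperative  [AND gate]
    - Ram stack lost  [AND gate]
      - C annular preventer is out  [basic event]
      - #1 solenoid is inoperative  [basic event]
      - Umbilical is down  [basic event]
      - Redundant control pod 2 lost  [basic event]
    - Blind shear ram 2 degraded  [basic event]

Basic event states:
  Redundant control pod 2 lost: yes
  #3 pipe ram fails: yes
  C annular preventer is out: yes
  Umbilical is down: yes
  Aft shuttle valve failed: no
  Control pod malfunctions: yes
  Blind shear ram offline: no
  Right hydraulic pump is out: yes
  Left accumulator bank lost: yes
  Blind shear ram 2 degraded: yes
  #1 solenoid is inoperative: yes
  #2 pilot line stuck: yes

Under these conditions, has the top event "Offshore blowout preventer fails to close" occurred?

Yes

Shear sequence fails [OR]: Blind shear ram offline=not, Right hydraulic pump is out=occurs → at least one input occurs → occurs.
Control pod lost [OR]: Left accumulator bank lost=occurs, #3 pipe ram fails=occurs, Aft shuttle valve failed=not → at least one input occurs → occurs.
Backup path fails [OR]: Control pod malfunctions=occurs, Shear sequence fails=occurs, #2 pilot line stuck=occurs, Control pod lost=occurs → at least one input occurs → occurs.
Ram stack lost [AND]: C annular preventer is out=occurs, #1 solenoid is inoperative=occurs, Umbilical is down=occurs, Redundant control pod 2 lost=occurs → all inputs occur → occurs.
Annular stack inoperative [AND]: Ram stack lost=occurs, Blind shear ram 2 degraded=occurs → all inputs occur → occurs.
Offshore blowout preventer fails to close [AND]: Backup path fails=occurs, Annular stack inoperative=occurs → all inputs occur → occurs.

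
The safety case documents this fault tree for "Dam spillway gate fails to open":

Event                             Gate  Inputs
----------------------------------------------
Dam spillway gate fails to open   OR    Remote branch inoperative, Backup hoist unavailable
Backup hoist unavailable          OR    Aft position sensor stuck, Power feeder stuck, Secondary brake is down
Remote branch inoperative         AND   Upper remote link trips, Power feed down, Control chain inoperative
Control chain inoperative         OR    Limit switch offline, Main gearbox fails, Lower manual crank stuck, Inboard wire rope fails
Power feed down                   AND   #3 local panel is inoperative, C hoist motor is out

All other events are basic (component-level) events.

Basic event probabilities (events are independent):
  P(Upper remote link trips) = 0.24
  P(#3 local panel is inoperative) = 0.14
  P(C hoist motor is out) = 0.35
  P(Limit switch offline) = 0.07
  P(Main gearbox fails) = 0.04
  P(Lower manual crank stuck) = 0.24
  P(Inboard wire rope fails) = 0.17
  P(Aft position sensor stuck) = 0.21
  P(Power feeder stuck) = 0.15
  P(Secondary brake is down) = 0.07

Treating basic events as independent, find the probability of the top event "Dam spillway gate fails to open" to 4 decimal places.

P(Power feed down) [AND] = 0.14 × 0.35 = 0.049000
P(Control chain inoperative) [OR] = 1 − (1−0.07) × (1−0.04) × (1−0.24) × (1−0.17) = 0.436822
P(Remote branch inoperative) [AND] = 0.24 × 0.049000 × 0.436822 = 0.005137
P(Backup hoist unavailable) [OR] = 1 − (1−0.21) × (1−0.15) × (1−0.07) = 0.375505
P(Dam spillway gate fails to open) [OR] = 1 − (1−0.005137) × (1−0.375505) = 0.378713
Rounded to 4 decimal places: P(Dam spillway gate fails to open) ≈ 0.3787.

0.3787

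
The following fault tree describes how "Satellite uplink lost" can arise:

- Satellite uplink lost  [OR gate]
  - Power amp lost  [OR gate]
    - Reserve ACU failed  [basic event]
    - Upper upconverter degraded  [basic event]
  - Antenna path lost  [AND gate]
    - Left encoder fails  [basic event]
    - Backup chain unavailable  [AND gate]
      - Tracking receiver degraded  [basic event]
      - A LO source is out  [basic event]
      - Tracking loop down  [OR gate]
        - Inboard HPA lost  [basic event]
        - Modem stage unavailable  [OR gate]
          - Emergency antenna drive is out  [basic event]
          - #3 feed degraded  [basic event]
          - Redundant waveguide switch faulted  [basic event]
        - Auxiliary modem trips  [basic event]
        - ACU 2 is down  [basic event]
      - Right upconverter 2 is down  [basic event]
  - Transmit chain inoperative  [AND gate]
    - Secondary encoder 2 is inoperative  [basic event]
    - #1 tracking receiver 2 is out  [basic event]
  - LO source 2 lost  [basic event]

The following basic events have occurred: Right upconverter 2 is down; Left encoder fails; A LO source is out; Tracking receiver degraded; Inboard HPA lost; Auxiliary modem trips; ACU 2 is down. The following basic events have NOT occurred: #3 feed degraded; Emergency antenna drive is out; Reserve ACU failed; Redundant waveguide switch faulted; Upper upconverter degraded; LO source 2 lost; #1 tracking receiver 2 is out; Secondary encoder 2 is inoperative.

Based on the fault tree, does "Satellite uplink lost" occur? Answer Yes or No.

Yes

Power amp lost [OR]: Reserve ACU failed=not, Upper upconverter degraded=not → no input occurs → does not occur.
Modem stage unavailable [OR]: Emergency antenna drive is out=not, #3 feed degraded=not, Redundant waveguide switch faulted=not → no input occurs → does not occur.
Tracking loop down [OR]: Inboard HPA lost=occurs, Modem stage unavailable=not, Auxiliary modem trips=occurs, ACU 2 is down=occurs → at least one input occurs → occurs.
Backup chain unavailable [AND]: Tracking receiver degraded=occurs, A LO source is out=occurs, Tracking loop down=occurs, Right upconverter 2 is down=occurs → all inputs occur → occurs.
Antenna path lost [AND]: Left encoder fails=occurs, Backup chain unavailable=occurs → all inputs occur → occurs.
Transmit chain inoperative [AND]: Secondary encoder 2 is inoperative=not, #1 tracking receiver 2 is out=not → not all inputs occur → does not occur.
Satellite uplink lost [OR]: Power amp lost=not, Antenna path lost=occurs, Transmit chain inoperative=not, LO source 2 lost=not → at least one input occurs → occurs.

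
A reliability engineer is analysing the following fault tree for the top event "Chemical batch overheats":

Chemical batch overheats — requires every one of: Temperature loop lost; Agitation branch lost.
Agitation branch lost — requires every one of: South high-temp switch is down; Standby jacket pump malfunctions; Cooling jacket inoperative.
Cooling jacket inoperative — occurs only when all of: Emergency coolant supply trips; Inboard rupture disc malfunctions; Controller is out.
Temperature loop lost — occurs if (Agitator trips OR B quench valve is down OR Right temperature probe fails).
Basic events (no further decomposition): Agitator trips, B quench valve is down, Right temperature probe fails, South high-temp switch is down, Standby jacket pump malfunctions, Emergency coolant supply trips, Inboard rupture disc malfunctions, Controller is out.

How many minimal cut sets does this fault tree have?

3

Temperature loop lost [OR]: union of children's cut sets → 3 cut set(s).
Cooling jacket inoperative [AND]: one cut set from each child combined → 1 × 1 × 1 = 1 cut set(s).
Agitation branch lost [AND]: one cut set from each child combined → 1 × 1 × 1 = 1 cut set(s).
Chemical batch overheats [AND]: one cut set from each child combined → 3 × 1 = 3 cut set(s).
Minimal cut sets: {Agitator trips, Controller is out, Emergency coolant supply trips, Inboard rupture disc malfunctions, South high-temp switch is down, Standby jacket pump malfunctions}; {B quench valve is down, Controller is out, Emergency coolant supply trips, Inboard rupture disc malfunctions, South high-temp switch is down, Standby jacket pump malfunctions}; {Controller is out, Emergency coolant supply trips, Inboard rupture disc malfunctions, Right temperature probe fails, South high-temp switch is down, Standby jacket pump malfunctions}.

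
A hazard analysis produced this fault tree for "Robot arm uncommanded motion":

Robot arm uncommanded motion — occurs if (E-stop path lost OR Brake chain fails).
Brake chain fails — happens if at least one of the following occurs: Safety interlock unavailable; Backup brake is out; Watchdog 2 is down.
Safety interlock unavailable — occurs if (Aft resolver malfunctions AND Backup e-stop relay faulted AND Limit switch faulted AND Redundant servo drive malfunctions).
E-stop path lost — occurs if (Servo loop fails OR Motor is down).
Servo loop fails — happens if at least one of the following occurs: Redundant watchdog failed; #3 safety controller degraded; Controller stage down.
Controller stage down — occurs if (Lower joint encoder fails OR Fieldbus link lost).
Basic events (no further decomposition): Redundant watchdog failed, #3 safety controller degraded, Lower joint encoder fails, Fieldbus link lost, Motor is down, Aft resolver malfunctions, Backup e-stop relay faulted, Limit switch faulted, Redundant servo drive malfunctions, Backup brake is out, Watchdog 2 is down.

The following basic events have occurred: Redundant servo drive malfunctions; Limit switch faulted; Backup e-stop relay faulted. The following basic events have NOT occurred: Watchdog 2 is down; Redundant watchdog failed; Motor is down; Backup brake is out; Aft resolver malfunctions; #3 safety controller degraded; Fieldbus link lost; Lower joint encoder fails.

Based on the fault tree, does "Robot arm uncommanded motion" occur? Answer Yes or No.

No

Controller stage down [OR]: Lower joint encoder fails=not, Fieldbus link lost=not → no input occurs → does not occur.
Servo loop fails [OR]: Redundant watchdog failed=not, #3 safety controller degraded=not, Controller stage down=not → no input occurs → does not occur.
E-stop path lost [OR]: Servo loop fails=not, Motor is down=not → no input occurs → does not occur.
Safety interlock unavailable [AND]: Aft resolver malfunctions=not, Backup e-stop relay faulted=occurs, Limit switch faulted=occurs, Redundant servo drive malfunctions=occurs → not all inputs occur → does not occur.
Brake chain fails [OR]: Safety interlock unavailable=not, Backup brake is out=not, Watchdog 2 is down=not → no input occurs → does not occur.
Robot arm uncommanded motion [OR]: E-stop path lost=not, Brake chain fails=not → no input occurs → does not occur.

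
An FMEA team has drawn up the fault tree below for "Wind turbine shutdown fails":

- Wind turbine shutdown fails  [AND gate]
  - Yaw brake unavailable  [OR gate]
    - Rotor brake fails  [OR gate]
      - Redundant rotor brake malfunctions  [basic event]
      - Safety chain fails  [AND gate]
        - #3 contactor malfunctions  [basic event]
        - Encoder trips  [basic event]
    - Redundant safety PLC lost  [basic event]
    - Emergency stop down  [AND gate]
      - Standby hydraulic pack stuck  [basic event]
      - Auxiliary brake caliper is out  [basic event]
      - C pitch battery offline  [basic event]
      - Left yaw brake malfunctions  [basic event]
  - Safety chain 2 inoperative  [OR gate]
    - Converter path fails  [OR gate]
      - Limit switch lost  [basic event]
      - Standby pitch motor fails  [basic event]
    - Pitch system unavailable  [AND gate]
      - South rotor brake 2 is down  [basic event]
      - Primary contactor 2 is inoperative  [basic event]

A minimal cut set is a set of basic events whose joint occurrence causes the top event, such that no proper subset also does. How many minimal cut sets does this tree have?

12

Safety chain fails [AND]: one cut set from each child combined → 1 × 1 = 1 cut set(s).
Rotor brake fails [OR]: union of children's cut sets → 2 cut set(s).
Emergency stop down [AND]: one cut set from each child combined → 1 × 1 × 1 × 1 = 1 cut set(s).
Yaw brake unavailable [OR]: union of children's cut sets → 4 cut set(s).
Converter path fails [OR]: union of children's cut sets → 2 cut set(s).
Pitch system unavailable [AND]: one cut set from each child combined → 1 × 1 = 1 cut set(s).
Safety chain 2 inoperative [OR]: union of children's cut sets → 3 cut set(s).
Wind turbine shutdown fails [AND]: one cut set from each child combined → 4 × 3 = 12 cut set(s).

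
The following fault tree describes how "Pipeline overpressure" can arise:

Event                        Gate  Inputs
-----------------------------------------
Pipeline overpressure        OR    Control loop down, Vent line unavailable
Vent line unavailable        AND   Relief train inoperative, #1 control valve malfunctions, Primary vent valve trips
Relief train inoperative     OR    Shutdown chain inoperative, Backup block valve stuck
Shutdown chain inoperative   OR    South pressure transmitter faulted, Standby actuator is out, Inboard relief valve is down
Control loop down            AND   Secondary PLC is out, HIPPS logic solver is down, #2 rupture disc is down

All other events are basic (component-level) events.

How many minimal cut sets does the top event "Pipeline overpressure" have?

5

Control loop down [AND]: one cut set from each child combined → 1 × 1 × 1 = 1 cut set(s).
Shutdown chain inoperative [OR]: union of children's cut sets → 3 cut set(s).
Relief train inoperative [OR]: union of children's cut sets → 4 cut set(s).
Vent line unavailable [AND]: one cut set from each child combined → 4 × 1 × 1 = 4 cut set(s).
Pipeline overpressure [OR]: union of children's cut sets → 5 cut set(s).
Minimal cut sets: {#2 rupture disc is down, HIPPS logic solver is down, Secondary PLC is out}; {#1 control valve malfunctions, Primary vent valve trips, South pressure transmitter faulted}; {#1 control valve malfunctions, Primary vent valve trips, Standby actuator is out}; {#1 control valve malfunctions, Inboard relief valve is down, Primary vent valve trips}; {#1 control valve malfunctions, Backup block valve stuck, Primary vent valve trips}.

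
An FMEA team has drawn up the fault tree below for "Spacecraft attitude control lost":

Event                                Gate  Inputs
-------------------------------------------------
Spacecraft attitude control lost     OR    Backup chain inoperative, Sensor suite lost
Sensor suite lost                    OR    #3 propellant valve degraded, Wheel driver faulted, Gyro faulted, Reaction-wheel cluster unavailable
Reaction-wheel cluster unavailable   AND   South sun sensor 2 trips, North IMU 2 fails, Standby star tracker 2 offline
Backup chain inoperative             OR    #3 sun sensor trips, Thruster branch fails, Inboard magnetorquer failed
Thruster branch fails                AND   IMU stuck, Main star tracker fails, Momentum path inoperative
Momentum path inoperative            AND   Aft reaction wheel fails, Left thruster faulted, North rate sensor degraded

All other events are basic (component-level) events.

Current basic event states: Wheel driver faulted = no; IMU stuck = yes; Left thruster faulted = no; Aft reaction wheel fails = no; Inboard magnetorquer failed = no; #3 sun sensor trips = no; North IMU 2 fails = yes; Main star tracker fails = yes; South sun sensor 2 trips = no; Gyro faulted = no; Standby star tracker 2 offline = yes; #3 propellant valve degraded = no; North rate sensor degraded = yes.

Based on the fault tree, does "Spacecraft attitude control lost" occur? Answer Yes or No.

Momentum path inoperative [AND]: Aft reaction wheel fails=not, Left thruster faulted=not, North rate sensor degraded=occurs → not all inputs occur → does not occur.
Thruster branch fails [AND]: IMU stuck=occurs, Main star tracker fails=occurs, Momentum path inoperative=not → not all inputs occur → does not occur.
Backup chain inoperative [OR]: #3 sun sensor trips=not, Thruster branch fails=not, Inboard magnetorquer failed=not → no input occurs → does not occur.
Reaction-wheel cluster unavailable [AND]: South sun sensor 2 trips=not, North IMU 2 fails=occurs, Standby star tracker 2 offline=occurs → not all inputs occur → does not occur.
Sensor suite lost [OR]: #3 propellant valve degraded=not, Wheel driver faulted=not, Gyro faulted=not, Reaction-wheel cluster unavailable=not → no input occurs → does not occur.
Spacecraft attitude control lost [OR]: Backup chain inoperative=not, Sensor suite lost=not → no input occurs → does not occur.

No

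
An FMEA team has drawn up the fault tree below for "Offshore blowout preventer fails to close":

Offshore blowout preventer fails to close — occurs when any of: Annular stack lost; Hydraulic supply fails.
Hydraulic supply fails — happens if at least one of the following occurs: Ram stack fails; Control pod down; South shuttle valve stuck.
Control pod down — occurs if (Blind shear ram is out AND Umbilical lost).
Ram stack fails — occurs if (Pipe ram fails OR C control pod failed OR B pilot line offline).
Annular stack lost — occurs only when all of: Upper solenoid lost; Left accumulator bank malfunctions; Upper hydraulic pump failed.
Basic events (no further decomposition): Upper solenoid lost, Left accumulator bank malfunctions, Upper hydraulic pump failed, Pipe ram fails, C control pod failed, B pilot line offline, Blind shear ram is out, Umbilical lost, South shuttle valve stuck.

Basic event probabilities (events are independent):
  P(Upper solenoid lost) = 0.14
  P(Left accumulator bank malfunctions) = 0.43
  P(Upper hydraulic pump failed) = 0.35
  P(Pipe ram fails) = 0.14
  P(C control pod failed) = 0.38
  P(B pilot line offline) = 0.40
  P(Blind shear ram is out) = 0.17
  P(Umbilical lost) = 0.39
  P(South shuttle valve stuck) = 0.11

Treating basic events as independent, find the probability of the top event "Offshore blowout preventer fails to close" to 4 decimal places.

P(Annular stack lost) [AND] = 0.14 × 0.43 × 0.35 = 0.021070
P(Ram stack fails) [OR] = 1 − (1−0.14) × (1−0.38) × (1−0.40) = 0.680080
P(Control pod down) [AND] = 0.17 × 0.39 = 0.066300
P(Hydraulic supply fails) [OR] = 1 − (1−0.680080) × (1−0.066300) × (1−0.11) = 0.734149
P(Offshore blowout preventer fails to close) [OR] = 1 − (1−0.021070) × (1−0.734149) = 0.739750
Rounded to 4 decimal places: P(Offshore blowout preventer fails to close) ≈ 0.7398.

0.7398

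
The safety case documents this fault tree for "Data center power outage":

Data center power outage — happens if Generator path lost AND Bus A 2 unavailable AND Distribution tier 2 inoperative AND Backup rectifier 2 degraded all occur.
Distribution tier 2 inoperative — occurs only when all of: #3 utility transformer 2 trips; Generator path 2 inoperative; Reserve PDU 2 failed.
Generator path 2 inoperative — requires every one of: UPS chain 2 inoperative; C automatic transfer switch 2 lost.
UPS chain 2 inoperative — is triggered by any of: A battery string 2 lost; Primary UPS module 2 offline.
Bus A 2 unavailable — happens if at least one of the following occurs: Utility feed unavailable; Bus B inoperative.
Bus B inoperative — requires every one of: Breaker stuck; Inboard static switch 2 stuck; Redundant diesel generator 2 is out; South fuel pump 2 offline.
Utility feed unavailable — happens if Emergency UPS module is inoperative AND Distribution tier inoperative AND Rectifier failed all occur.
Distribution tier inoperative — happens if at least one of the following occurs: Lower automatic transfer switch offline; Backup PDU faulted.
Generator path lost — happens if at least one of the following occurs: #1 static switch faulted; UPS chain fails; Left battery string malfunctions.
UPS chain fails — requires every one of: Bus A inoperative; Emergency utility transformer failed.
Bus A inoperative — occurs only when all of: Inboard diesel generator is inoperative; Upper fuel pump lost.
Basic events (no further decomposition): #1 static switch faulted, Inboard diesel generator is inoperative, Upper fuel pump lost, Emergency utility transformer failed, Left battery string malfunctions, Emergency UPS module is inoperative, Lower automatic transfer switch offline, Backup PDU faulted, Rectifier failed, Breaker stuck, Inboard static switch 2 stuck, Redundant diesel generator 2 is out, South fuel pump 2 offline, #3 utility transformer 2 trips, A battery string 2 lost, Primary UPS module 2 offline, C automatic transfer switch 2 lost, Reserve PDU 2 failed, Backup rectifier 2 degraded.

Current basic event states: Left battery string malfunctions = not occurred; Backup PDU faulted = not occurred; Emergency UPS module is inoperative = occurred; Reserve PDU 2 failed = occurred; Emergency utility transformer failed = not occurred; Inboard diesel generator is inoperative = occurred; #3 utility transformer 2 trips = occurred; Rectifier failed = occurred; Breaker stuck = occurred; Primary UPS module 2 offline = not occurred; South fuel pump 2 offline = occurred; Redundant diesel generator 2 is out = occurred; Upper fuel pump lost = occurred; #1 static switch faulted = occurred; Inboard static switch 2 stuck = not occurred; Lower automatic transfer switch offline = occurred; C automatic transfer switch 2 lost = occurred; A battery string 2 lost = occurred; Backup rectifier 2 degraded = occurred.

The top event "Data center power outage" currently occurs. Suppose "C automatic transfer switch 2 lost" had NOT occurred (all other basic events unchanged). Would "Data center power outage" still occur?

Counterfactual: set "C automatic transfer switch 2 lost" to not occurred.
Bus A inoperative [AND]: Inboard diesel generator is inoperative=occurs, Upper fuel pump lost=occurs → all inputs occur → occurs.
UPS chain fails [AND]: Bus A inoperative=occurs, Emergency utility transformer failed=not → not all inputs occur → does not occur.
Generator path lost [OR]: #1 static switch faulted=occurs, UPS chain fails=not, Left battery string malfunctions=not → at least one input occurs → occurs.
Distribution tier inoperative [OR]: Lower automatic transfer switch offline=occurs, Backup PDU faulted=not → at least one input occurs → occurs.
Utility feed unavailable [AND]: Emergency UPS module is inoperative=occurs, Distribution tier inoperative=occurs, Rectifier failed=occurs → all inputs occur → occurs.
Bus B inoperative [AND]: Breaker stuck=occurs, Inboard static switch 2 stuck=not, Redundant diesel generator 2 is out=occurs, South fuel pump 2 offline=occurs → not all inputs occur → does not occur.
Bus A 2 unavailable [OR]: Utility feed unavailable=occurs, Bus B inoperative=not → at least one input occurs → occurs.
UPS chain 2 inoperative [OR]: A battery string 2 lost=occurs, Primary UPS module 2 offline=not → at least one input occurs → occurs.
Generator path 2 inoperative [AND]: UPS chain 2 inoperative=occurs, C automatic transfer switch 2 lost=not → not all inputs occur → does not occur.
Distribution tier 2 inoperative [AND]: #3 utility transformer 2 trips=occurs, Generator path 2 inoperative=not, Reserve PDU 2 failed=occurs → not all inputs occur → does not occur.
Data center power outage [AND]: Generator path lost=occurs, Bus A 2 unavailable=occurs, Distribution tier 2 inoperative=not, Backup rectifier 2 degraded=occurs → not all inputs occur → does not occur.

No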